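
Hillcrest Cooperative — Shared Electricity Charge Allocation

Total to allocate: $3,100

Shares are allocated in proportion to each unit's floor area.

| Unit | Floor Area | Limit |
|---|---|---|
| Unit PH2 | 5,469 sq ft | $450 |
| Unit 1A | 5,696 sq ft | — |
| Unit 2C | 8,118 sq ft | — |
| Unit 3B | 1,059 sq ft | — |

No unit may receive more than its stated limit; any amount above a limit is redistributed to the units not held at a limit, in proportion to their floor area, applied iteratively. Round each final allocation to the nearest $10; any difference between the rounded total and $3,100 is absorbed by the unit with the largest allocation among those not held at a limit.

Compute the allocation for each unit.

Sum of floor area: 20,342.
Proportional shares (ignoring caps): Unit PH2 833.44; Unit 1A 868.04; Unit 2C 1,237.13; Unit 3B 161.39.
Capped: Unit PH2 ($450); balance $2,650 reallocated over remaining floor area 14,873.
Remaining shares: Unit 1A 1,014.89 → $1,010; Unit 2C 1,446.43 → $1,450; Unit 3B 188.69 → $190.

Unit PH2: $450 | Unit 1A: $1,010 | Unit 2C: $1,450 | Unit 3B: $190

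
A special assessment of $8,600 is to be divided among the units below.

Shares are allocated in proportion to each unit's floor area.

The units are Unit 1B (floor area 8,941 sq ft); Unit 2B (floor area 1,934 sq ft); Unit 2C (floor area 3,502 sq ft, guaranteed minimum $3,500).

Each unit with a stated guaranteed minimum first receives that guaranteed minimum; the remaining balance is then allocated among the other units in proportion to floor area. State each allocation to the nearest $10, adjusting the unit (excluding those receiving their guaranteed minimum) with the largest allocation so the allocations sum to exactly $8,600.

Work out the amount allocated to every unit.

Unit 1B: $4,190 | Unit 2B: $910 | Unit 2C: $3,500

Guaranteed amounts: Unit 2C $3,500. Residual $5,100.
Residual split over remaining floor area 10,875: Unit 1B 4,193.02 → $4,190; Unit 2B 906.98 → $910.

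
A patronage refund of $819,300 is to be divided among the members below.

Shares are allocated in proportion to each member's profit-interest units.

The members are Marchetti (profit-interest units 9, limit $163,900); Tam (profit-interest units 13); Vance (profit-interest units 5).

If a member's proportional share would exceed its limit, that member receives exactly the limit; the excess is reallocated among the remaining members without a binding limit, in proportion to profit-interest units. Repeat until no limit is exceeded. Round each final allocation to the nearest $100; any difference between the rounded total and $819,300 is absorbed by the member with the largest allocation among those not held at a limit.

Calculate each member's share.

Sum of profit-interest units: 27.
Pro-rata shares before constraints: Marchetti 273,100.00; Tam 394,477.78; Vance 151,722.22.
Cap binds for Marchetti ($163,900); balance $655,400 reallocated over remaining profit-interest units 18.
Shares after redistribution: Tam 473,344.44 → $473,300; Vance 182,055.56 → $182,100.

Marchetti: $163,900 · Tam: $473,300 · Vance: $182,100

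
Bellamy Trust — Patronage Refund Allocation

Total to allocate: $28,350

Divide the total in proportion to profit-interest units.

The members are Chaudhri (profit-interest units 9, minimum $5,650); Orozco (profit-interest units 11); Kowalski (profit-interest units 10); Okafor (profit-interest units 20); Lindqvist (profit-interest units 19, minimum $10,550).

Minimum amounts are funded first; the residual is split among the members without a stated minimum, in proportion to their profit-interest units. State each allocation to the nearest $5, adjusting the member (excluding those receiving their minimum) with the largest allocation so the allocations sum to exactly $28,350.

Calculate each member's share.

Chaudhri: $5,650; Orozco: $3,260; Kowalski: $2,965; Okafor: $5,925; Lindqvist: $10,550

Guaranteed amounts: Chaudhri $5,650; Lindqvist $10,550. Residual $12,150.
Residual split over remaining profit-interest units 41: Orozco 3,259.76 → $3,260; Kowalski 2,963.41 → $2,965; Okafor 5,926.83 → $5,925.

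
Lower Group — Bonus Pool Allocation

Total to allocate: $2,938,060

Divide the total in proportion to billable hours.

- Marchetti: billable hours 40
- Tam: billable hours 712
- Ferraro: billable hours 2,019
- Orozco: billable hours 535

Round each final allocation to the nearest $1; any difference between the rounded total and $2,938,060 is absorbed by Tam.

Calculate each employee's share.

Marchetti: $35,548; Tam: $632,759; Ferraro: $1,794,296; Orozco: $475,457

Sum of billable hours: 3,306.
Raw shares: Marchetti 40/3,306 × $2,938,060 = 35,548.22; Tam 712/3,306 × $2,938,060 = 632,758.23; Ferraro 2,019/3,306 × $2,938,060 = 1,794,296.17; Orozco 535/3,306 × $2,938,060 = 475,457.38.
After rounding ($1): Marchetti $35,548; Tam $632,758; Ferraro $1,794,296; Orozco $475,457. Sum = $2,938,059.
Difference $2,938,060 − $2,938,059 = +$1 applied to Tam: Tam becomes $632,759.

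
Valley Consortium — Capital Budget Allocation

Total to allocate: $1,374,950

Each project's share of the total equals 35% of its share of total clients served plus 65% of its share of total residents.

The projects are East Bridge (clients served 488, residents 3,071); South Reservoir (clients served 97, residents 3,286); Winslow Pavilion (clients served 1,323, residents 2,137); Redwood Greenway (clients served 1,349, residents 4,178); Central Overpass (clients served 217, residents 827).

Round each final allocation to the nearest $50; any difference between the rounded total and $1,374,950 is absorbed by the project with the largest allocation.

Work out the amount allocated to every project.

Clients served total 3,474; residents total 13,499.
Composite weights (35% clients served + 65% residents): East Bridge 0.1970; South Reservoir 0.1680; Winslow Pavilion 0.2362; Redwood Greenway 0.3371; Central Overpass 0.0617.
Pro-rata amounts: East Bridge 270,918.97; South Reservoir 230,990.41; Winslow Pavilion 324,749.95; Redwood Greenway 463,478.43; Central Overpass 84,812.24.
Rounded to nearest $50: East Bridge $270,900; South Reservoir $231,000; Winslow Pavilion $324,750; Redwood Greenway $463,500; Central Overpass $84,800. Sum = $1,374,950.
Rounded total matches; no reconciliation needed.

East Bridge: $270,900; South Reservoir: $231,000; Winslow Pavilion: $324,750; Redwood Greenway: $463,500; Central Overpass: $84,800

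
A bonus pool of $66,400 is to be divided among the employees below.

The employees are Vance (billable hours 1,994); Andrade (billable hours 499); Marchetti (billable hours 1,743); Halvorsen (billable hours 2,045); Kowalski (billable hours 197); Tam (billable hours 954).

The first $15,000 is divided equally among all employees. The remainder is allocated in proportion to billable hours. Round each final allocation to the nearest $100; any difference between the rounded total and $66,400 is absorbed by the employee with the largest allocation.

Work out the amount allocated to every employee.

First tranche $15,000 split equally: $2,500 each.
Remainder $51,400 by billable hours (total 7,432): Vance 13,790.58 → $13,800; Andrade 3,451.10 → $3,500; Marchetti 12,054.66 → $12,100; Halvorsen 14,143.30 → $14,100; Kowalski 1,362.46 → $1,400; Tam 6,597.90 → $6,600.
Rounding difference −$100 on remainder applied to Halvorsen.
Totals: Vance $2,500 + $13,800 = $16,300; Andrade $2,500 + $3,500 = $6,000; Marchetti $2,500 + $12,100 = $14,600; Halvorsen $2,500 + $14,000 = $16,500; Kowalski $2,500 + $1,400 = $3,900; Tam $2,500 + $6,600 = $9,100.

Vance: $16,300 · Andrade: $6,000 · Marchetti: $14,600 · Halvorsen: $16,500 · Kowalski: $3,900 · Tam: $9,100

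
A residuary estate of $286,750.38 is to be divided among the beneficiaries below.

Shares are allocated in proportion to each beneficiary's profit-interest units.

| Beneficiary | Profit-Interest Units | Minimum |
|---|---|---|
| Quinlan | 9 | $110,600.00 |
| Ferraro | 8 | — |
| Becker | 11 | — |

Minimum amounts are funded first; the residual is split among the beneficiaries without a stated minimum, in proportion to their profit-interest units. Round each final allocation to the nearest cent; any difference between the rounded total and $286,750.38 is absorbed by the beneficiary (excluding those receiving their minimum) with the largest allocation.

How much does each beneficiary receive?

Quinlan: $110,600.00; Ferraro: $74,168.58; Becker: $101,981.80

Guaranteed amounts: Quinlan $110,600.00. Balance $176,150.38.
Balance split over remaining profit-interest units 19: Ferraro 74,168.5811 → $74,168.58; Becker 101,981.7989 → $101,981.80.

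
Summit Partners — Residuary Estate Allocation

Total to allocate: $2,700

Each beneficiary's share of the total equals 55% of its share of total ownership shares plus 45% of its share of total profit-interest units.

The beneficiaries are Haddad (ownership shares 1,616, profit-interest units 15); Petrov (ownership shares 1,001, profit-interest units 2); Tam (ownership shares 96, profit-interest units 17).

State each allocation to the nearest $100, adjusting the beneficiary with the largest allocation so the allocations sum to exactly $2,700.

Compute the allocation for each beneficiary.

Ownership shares total 2,713; profit-interest units total 34.
Composite weights (55% ownership shares + 45% profit-interest units): Haddad 0.5261; Petrov 0.2294; Tam 0.2445.
Proportional shares: Haddad 1,420.57; Petrov 619.38; Tam 660.05.
After rounding ($100): Haddad $1,400; Petrov $600; Tam $700. Sum = $2,700.
No rounding difference to absorb.

Haddad: $1,400 · Petrov: $600 · Tam: $700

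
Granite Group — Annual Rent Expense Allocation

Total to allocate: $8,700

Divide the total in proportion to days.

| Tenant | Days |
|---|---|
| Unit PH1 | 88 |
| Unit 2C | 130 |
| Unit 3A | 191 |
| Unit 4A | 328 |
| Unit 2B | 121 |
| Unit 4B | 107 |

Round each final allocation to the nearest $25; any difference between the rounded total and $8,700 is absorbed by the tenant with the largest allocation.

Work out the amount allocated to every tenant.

Combined days = 965.
Proportional shares: Unit PH1 88/965 × $8,700 = 793.37; Unit 2C 130/965 × $8,700 = 1,172.02; Unit 3A 191/965 × $8,700 = 1,721.97; Unit 4A 328/965 × $8,700 = 2,957.10; Unit 2B 121/965 × $8,700 = 1,090.88; Unit 4B 107/965 × $8,700 = 964.66.
Rounded to nearest $25: Unit PH1 $800; Unit 2C $1,175; Unit 3A $1,725; Unit 4A $2,950; Unit 2B $1,100; Unit 4B $975. Sum = $8,725.
Difference $8,700 − $8,725 = −$25 applied to largest allocation (Unit 4A): Unit 4A becomes $2,925.

Unit PH1: $800 · Unit 2C: $1,175 · Unit 3A: $1,725 · Unit 4A: $2,925 · Unit 2B: $1,100 · Unit 4B: $975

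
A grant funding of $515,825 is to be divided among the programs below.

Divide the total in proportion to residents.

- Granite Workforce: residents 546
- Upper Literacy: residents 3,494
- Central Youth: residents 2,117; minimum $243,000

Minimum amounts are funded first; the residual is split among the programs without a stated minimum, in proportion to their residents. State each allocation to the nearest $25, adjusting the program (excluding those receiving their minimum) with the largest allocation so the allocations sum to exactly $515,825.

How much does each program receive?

Guaranteed amounts: Central Youth $243,000. Balance $272,825.
Balance split over remaining residents 4,040: Granite Workforce 36,871.89 → $36,875; Upper Literacy 235,953.11 → $235,950.

Granite Workforce: $36,875; Upper Literacy: $235,950; Central Youth: $243,000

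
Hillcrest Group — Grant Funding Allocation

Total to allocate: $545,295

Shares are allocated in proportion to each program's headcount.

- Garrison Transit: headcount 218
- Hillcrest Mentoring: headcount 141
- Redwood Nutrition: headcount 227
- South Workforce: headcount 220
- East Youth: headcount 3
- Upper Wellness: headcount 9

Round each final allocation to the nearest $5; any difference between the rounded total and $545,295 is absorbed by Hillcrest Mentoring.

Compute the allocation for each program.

Combined headcount = 818.
Proportional shares: Garrison Transit 218/818 × $545,295 = 145,323.12; Hillcrest Mentoring 141/818 × $545,295 = 93,993.39; Redwood Nutrition 227/818 × $545,295 = 151,322.70; South Workforce 220/818 × $545,295 = 146,656.36; East Youth 3/818 × $545,295 = 1,999.86; Upper Wellness 9/818 × $545,295 = 5,999.58.
After rounding ($5): Garrison Transit $145,325; Hillcrest Mentoring $93,995; Redwood Nutrition $151,325; South Workforce $146,655; East Youth $2,000; Upper Wellness $6,000. Sum = $545,300.
Difference $545,295 − $545,300 = −$5 applied to Hillcrest Mentoring: Hillcrest Mentoring becomes $93,990.

Garrison Transit: $145,325; Hillcrest Mentoring: $93,990; Redwood Nutrition: $151,325; South Workforce: $146,655; East Youth: $2,000; Upper Wellness: $6,000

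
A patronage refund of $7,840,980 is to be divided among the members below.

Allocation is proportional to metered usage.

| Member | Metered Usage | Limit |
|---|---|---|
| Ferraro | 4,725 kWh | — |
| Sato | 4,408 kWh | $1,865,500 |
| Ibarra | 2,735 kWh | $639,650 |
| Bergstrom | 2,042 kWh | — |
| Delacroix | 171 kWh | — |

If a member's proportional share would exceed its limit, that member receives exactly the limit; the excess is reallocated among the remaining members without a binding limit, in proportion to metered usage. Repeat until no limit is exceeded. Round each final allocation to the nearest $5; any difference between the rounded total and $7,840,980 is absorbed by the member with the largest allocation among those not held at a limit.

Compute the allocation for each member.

Total metered usage = 14,081.
Unconstrained shares: Ferraro 2,631,107.91; Sato 2,454,587.02; Ibarra 1,522,979.92; Bergstrom 1,137,084.10; Delacroix 95,221.05.
Held at cap: Sato ($1,865,500), Ibarra ($639,650); remaining pool $5,335,830 reallocated over remaining metered usage 6,938.
Redistributed shares: Ferraro 3,633,870.96 → $3,633,870; Bergstrom 1,570,447.52 → $1,570,450; Delacroix 131,511.52 → $131,510.

Ferraro: $3,633,870 | Sato: $1,865,500 | Ibarra: $639,650 | Bergstrom: $1,570,450 | Delacroix: $131,510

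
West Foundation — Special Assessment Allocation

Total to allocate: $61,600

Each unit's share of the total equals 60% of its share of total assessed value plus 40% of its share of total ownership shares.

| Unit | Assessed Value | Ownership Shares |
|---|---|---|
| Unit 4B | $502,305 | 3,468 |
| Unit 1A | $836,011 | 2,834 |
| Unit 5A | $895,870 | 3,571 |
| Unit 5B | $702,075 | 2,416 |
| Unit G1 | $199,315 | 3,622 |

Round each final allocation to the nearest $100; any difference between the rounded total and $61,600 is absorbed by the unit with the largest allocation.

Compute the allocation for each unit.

Totals — assessed value 3,135,576, ownership shares 15,911.
Combined weights (60% assessed value + 40% ownership shares): Unit 4B 0.1833; Unit 1A 0.2312; Unit 5A 0.2612; Unit 5B 0.1951; Unit G1 0.1292.
Proportional shares: Unit 4B 11,291.42; Unit 1A 14,243.09; Unit 5A 16,090.00; Unit 5B 12,017.03; Unit G1 7,958.47.
At nearest $100: Unit 4B $11,300; Unit 1A $14,200; Unit 5A $16,100; Unit 5B $12,000; Unit G1 $8,000. Sum = $61,600.
No rounding difference to absorb.

Unit 4B: $11,300 | Unit 1A: $14,200 | Unit 5A: $16,100 | Unit 5B: $12,000 | Unit G1: $8,000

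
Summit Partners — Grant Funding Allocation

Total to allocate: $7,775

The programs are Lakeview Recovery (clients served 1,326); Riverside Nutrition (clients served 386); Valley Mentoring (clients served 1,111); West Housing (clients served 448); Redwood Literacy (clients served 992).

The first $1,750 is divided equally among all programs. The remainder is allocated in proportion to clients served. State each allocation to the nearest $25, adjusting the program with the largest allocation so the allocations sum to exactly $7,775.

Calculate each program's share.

Lakeview Recovery: $2,225; Riverside Nutrition: $900; Valley Mentoring: $1,925; West Housing: $975; Redwood Literacy: $1,750

Equal tier: $1,750 ÷ 5 = $350 apiece.
Remainder $6,025 by clients served (total 4,263): Lakeview Recovery 1,874.07 → $1,875; Riverside Nutrition 545.54 → $550; Valley Mentoring 1,570.20 → $1,575; West Housing 633.17 → $625; Redwood Literacy 1,402.02 → $1,400.
Totals: Lakeview Recovery $350 + $1,875 = $2,225; Riverside Nutrition $350 + $550 = $900; Valley Mentoring $350 + $1,575 = $1,925; West Housing $350 + $625 = $975; Redwood Literacy $350 + $1,400 = $1,750.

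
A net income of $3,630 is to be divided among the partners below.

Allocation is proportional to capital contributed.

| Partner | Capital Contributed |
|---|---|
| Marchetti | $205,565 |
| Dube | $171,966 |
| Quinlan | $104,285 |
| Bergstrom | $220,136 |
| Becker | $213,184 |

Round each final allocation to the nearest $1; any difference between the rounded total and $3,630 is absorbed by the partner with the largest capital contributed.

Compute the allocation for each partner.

Marchetti: $815; Dube: $682; Quinlan: $414; Bergstrom: $873; Becker: $846

Total capital contributed = 205,565 + 171,966 + 104,285 + 220,136 + 213,184 = 915,136.
Proportional shares: Marchetti 815.40; Dube 682.12; Quinlan 413.66; Bergstrom 873.20; Becker 845.62.
After rounding ($1): Marchetti $815; Dube $682; Quinlan $414; Bergstrom $873; Becker $846. Sum = $3,630.
Rounded total matches; no reconciliation needed.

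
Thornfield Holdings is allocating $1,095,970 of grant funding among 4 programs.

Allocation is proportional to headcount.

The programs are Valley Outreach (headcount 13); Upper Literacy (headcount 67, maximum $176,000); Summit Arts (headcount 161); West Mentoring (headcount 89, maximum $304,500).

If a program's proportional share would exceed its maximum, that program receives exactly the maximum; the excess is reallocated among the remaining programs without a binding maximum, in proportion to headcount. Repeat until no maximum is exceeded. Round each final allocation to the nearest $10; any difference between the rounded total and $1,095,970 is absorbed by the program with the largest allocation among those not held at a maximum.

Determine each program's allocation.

Valley Outreach: $45,980 · Upper Literacy: $176,000 · Summit Arts: $569,490 · West Mentoring: $304,500

Headcount total: 330.
Proportional shares (ignoring caps): Valley Outreach 43,174.58; Upper Literacy 222,515.12; Summit Arts 534,700.52; West Mentoring 295,579.79.
Held at cap: Upper Literacy ($176,000); remaining pool $919,970 reallocated over remaining headcount 263.
Held at cap: West Mentoring ($304,500); remaining pool $615,470 reallocated over remaining headcount 174.
Remaining shares: Valley Outreach 45,983.39 → $45,980; Summit Arts 569,486.61 → $569,490.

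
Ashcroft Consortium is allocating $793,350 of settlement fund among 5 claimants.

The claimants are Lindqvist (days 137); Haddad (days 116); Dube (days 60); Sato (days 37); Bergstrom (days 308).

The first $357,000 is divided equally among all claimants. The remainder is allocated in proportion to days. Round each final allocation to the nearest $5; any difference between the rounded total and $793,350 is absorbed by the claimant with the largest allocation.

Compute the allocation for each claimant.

Lindqvist: $162,250 | Haddad: $148,325 | Dube: $111,190 | Sato: $95,935 | Bergstrom: $275,650

$357,000 shared equally gives $71,400 per claimant.
Remainder $436,350 by days (total 658): Lindqvist 90,850.99 → $90,850; Haddad 76,924.92 → $76,925; Dube 39,788.75 → $39,790; Sato 24,536.40 → $24,535; Bergstrom 204,248.94 → $204,250.
Totals: Lindqvist $71,400 + $90,850 = $162,250; Haddad $71,400 + $76,925 = $148,325; Dube $71,400 + $39,790 = $111,190; Sato $71,400 + $24,535 = $95,935; Bergstrom $71,400 + $204,250 = $275,650.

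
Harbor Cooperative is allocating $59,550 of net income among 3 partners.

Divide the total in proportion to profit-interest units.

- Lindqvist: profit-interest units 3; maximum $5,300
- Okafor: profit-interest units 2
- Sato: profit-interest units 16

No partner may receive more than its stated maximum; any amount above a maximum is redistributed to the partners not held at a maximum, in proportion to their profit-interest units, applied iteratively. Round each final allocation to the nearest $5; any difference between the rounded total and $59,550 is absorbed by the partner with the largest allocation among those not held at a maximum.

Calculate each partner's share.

Lindqvist: $5,300 | Okafor: $6,030 | Sato: $48,220

Sum of profit-interest units: 21.
Proportional shares (ignoring caps): Lindqvist 8,507.14; Okafor 5,671.43; Sato 45,371.43.
Held at cap: Lindqvist ($5,300); remaining pool $54,250 reallocated over remaining profit-interest units 18.
Remaining shares: Okafor 6,027.78 → $6,030; Sato 48,222.22 → $48,220.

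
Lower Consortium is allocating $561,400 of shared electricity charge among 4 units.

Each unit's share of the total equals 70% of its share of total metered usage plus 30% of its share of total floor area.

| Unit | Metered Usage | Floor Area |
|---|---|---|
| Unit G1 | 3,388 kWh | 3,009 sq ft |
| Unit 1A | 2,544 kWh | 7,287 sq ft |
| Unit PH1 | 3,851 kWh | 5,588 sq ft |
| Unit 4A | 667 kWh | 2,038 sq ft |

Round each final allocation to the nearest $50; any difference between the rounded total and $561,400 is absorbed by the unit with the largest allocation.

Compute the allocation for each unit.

Metered usage total 10,450; floor area total 17,922.
Blended shares (70% metered usage + 30% floor area): Unit G1 0.2773; Unit 1A 0.2924; Unit PH1 0.3515; Unit 4A 0.0788.
Proportional shares: Unit G1 155,685.00; Unit 1A 164,147.78; Unit PH1 197,332.32; Unit 4A 44,234.91.
At nearest $50: Unit G1 $155,700; Unit 1A $164,150; Unit PH1 $197,350; Unit 4A $44,250. Sum = $561,450.
Difference $561,400 − $561,450 = −$50 applied to largest allocation (Unit PH1): Unit PH1 becomes $197,300.

Unit G1: $155,700 | Unit 1A: $164,150 | Unit PH1: $197,300 | Unit 4A: $44,250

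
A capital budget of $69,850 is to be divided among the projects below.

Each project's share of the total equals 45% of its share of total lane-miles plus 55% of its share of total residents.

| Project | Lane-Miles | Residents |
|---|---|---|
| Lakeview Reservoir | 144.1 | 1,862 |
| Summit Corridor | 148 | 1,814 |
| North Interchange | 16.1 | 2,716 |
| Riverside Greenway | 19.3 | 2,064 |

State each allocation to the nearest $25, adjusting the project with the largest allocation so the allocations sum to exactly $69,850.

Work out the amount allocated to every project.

Totals — lane-miles 327.5, residents 8,456.
Combined weights (45% lane-miles + 55% residents): Lakeview Reservoir 0.3191; Summit Corridor 0.3213; North Interchange 0.1988; Riverside Greenway 0.1608.
Raw shares: Lakeview Reservoir 22,289.78; Summit Corridor 22,446.02; North Interchange 13,884.63; Riverside Greenway 11,229.57.
After rounding ($25): Lakeview Reservoir $22,300; Summit Corridor $22,450; North Interchange $13,875; Riverside Greenway $11,225. Sum = $69,850.
Rounded total matches; no reconciliation needed.

Lakeview Reservoir: $22,300 · Summit Corridor: $22,450 · North Interchange: $13,875 · Riverside Greenway: $11,225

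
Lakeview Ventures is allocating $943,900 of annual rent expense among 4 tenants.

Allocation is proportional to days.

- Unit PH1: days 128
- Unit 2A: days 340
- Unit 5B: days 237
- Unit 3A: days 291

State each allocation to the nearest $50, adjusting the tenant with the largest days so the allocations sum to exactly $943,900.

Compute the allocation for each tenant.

Unit PH1: $121,300 | Unit 2A: $322,200 | Unit 5B: $224,600 | Unit 3A: $275,800

Sum of days: 128 + 340 + 237 + 291 = 996.
Proportional shares: Unit PH1 121,304.42; Unit 2A 322,214.86; Unit 5B 224,602.71; Unit 3A 275,778.01.
Rounded to nearest $50: Unit PH1 $121,300; Unit 2A $322,200; Unit 5B $224,600; Unit 3A $275,800. Sum = $943,900.
No rounding difference to absorb.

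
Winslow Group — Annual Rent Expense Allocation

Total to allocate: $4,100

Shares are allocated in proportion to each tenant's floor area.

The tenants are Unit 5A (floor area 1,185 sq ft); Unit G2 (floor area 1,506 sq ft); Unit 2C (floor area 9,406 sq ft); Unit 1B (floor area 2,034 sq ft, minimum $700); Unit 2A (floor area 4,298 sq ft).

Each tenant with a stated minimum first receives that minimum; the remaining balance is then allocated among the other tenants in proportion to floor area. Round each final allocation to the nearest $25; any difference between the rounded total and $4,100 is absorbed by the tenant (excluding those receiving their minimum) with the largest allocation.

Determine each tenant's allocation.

Minimums first: Unit 1B $700. Balance $3,400.
Balance split over remaining floor area 16,395: Unit 5A 245.75 → $250; Unit G2 312.31 → $300; Unit 2C 1,950.62 → $1,950; Unit 2A 891.32 → $900.

Unit 5A: $250; Unit G2: $300; Unit 2C: $1,950; Unit 1B: $700; Unit 2A: $900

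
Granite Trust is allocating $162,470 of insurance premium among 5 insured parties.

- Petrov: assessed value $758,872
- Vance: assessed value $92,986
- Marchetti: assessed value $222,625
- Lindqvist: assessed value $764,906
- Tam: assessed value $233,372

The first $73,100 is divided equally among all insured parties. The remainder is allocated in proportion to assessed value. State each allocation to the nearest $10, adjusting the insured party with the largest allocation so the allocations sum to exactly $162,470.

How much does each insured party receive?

First tranche $73,100 split equally: $14,620 each.
Remainder $89,370 by assessed value (total 2,072,761): Petrov 32,719.83 → $32,720; Vance 4,009.22 → $4,010; Marchetti 9,598.79 → $9,600; Lindqvist 32,980.00 → $32,980; Tam 10,062.16 → $10,060.
Totals: Petrov $14,620 + $32,720 = $47,340; Vance $14,620 + $4,010 = $18,630; Marchetti $14,620 + $9,600 = $24,220; Lindqvist $14,620 + $32,980 = $47,600; Tam $14,620 + $10,060 = $24,680.

Petrov: $47,340 | Vance: $18,630 | Marchetti: $24,220 | Lindqvist: $47,600 | Tam: $24,680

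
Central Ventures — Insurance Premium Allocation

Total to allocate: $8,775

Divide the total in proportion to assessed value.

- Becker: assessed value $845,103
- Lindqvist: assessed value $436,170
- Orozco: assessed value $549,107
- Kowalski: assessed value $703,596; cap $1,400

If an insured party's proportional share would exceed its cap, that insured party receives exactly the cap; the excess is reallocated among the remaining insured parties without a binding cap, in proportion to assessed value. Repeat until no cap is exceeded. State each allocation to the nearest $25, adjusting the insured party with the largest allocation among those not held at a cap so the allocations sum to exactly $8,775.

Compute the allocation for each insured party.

Combined assessed value = 2,533,976.
Proportional shares (ignoring caps): Becker 2,926.54; Lindqvist 1,510.43; Orozco 1,901.52; Kowalski 2,436.51.
Held at cap: Kowalski ($1,400); remaining pool $7,375 reallocated over remaining assessed value 1,830,380.
Remaining shares: Becker 3,405.10 → $3,400; Lindqvist 1,757.42 → $1,750; Orozco 2,212.47 → $2,200.
Rounding difference +$25 applied to Becker → $3,425.

Becker: $3,425 | Lindqvist: $1,750 | Orozco: $2,200 | Kowalski: $1,400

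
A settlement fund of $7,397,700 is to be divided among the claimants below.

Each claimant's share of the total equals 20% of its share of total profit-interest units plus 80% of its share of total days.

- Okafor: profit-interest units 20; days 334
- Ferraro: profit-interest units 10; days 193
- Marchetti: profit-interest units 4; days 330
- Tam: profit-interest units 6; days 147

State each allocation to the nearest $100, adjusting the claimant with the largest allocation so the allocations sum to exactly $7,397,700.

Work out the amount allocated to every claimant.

Okafor: $2,708,600 · Ferraro: $1,507,500 · Marchetti: $2,093,200 · Tam: $1,088,400

Profit-interest units total 40; days total 1,004.
Composite weights (20% profit-interest units + 80% days): Okafor 0.3661; Ferraro 0.2038; Marchetti 0.2829; Tam 0.1471.
Unrounded shares: Okafor 2,708,560.28; Ferraro 1,507,539.26; Marchetti 2,093,165.95; Tam 1,088,434.51.
After rounding ($100): Okafor $2,708,600; Ferraro $1,507,500; Marchetti $2,093,200; Tam $1,088,400. Sum = $7,397,700.
Sum already equals the total — no adjustment.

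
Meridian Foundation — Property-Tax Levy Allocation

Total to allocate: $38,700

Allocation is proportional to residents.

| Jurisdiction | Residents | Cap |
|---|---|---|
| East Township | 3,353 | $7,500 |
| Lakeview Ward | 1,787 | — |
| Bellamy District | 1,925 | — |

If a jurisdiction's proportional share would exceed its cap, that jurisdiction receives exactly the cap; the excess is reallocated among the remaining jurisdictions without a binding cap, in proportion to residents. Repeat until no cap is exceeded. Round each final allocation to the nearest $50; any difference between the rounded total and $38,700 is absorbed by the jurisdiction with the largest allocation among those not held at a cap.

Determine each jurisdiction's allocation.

Sum of residents: 7,065.
Proportional shares (ignoring caps): East Township 18,366.75; Lakeview Ward 9,788.66; Bellamy District 10,544.59.
Cap binds for East Township ($7,500); balance $31,200 reallocated over remaining residents 3,712.
Redistributed shares: Lakeview Ward 15,020.04 → $15,000; Bellamy District 16,179.96 → $16,200.

East Township: $7,500; Lakeview Ward: $15,000; Bellamy District: $16,200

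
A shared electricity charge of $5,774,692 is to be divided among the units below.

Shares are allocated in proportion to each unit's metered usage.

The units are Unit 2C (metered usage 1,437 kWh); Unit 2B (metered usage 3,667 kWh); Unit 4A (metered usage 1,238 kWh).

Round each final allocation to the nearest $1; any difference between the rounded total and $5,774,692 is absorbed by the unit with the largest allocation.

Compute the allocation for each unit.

Unit 2C: $1,308,457; Unit 2B: $3,338,977; Unit 4A: $1,127,258

Sum of metered usage: 6,342.
Proportional shares: Unit 2C 1,437/6,342 × $5,774,692 = 1,308,456.70; Unit 2B 3,667/6,342 × $5,774,692 = 3,338,977.54; Unit 4A 1,238/6,342 × $5,774,692 = 1,127,257.76.
At nearest $1: Unit 2C $1,308,457; Unit 2B $3,338,978; Unit 4A $1,127,258. Sum = $5,774,693.
Difference $5,774,692 − $5,774,693 = −$1 applied to largest allocation (Unit 2B): Unit 2B becomes $3,338,977.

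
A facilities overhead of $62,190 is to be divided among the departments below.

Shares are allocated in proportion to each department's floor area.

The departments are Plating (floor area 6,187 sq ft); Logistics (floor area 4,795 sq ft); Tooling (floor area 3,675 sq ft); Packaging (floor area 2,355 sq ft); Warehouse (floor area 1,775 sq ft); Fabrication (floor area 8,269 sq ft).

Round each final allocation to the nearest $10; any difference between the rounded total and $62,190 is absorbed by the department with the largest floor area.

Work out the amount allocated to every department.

Plating: $14,220 | Logistics: $11,020 | Tooling: $8,450 | Packaging: $5,410 | Warehouse: $4,080 | Fabrication: $19,010

Floor area total: 6,187 + 4,795 + 3,675 + 2,355 + 1,775 + 8,269 = 27,056.
Unrounded shares: Plating 14,221.23; Logistics 11,021.62; Tooling 8,447.23; Packaging 5,413.12; Warehouse 4,079.95; Fabrication 19,006.84.
After rounding ($10): Plating $14,220; Logistics $11,020; Tooling $8,450; Packaging $5,410; Warehouse $4,080; Fabrication $19,010. Sum = $62,190.
Rounded total matches; no reconciliation needed.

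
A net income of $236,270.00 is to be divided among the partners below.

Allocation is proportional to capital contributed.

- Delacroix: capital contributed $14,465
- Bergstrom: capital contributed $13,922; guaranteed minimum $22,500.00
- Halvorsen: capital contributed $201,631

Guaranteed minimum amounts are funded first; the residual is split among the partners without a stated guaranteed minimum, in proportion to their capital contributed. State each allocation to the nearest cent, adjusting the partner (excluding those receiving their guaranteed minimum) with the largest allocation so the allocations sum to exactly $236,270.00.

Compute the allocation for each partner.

Guaranteed amounts: Bergstrom $22,500.00. Residual $213,770.00.
Residual split over remaining capital contributed 216,096: Delacroix 14,309.3026 → $14,309.30; Halvorsen 199,460.6974 → $199,460.70.

Delacroix: $14,309.30; Bergstrom: $22,500.00; Halvorsen: $199,460.70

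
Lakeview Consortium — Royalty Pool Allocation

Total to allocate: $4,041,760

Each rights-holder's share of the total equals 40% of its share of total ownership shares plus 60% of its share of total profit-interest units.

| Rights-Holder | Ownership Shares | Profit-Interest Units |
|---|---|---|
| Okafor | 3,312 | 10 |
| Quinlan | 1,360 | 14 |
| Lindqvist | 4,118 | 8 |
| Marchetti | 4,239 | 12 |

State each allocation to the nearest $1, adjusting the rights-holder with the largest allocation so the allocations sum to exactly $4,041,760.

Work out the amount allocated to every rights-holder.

Ownership shares total 13,029; profit-interest units total 44.
Blended shares (40% ownership shares + 60% profit-interest units): Okafor 0.2380; Quinlan 0.2327; Lindqvist 0.2355; Marchetti 0.2938.
Proportional shares: Okafor 962,118.75; Quinlan 940,364.38; Lindqvist 951,901.47; Marchetti 1,187,375.40.
At nearest $1: Okafor $962,119; Quinlan $940,364; Lindqvist $951,901; Marchetti $1,187,375. Sum = $4,041,759.
Difference $4,041,760 − $4,041,759 = +$1 applied to largest allocation (Marchetti): Marchetti becomes $1,187,376.

Okafor: $962,119 | Quinlan: $940,364 | Lindqvist: $951,901 | Marchetti: $1,187,376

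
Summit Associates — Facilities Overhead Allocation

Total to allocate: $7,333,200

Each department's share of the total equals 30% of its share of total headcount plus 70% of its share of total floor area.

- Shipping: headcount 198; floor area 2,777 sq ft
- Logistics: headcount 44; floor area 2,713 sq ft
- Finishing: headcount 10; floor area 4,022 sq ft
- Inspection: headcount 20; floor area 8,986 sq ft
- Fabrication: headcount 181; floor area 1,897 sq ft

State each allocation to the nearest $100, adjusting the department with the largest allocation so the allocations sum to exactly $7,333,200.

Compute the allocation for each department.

Shipping: $1,660,500; Logistics: $896,500; Finishing: $1,060,900; Inspection: $2,358,800; Fabrication: $1,356,500

Headcount total 453; floor area total 20,395.
Blended shares (30% headcount + 70% floor area): Shipping 0.2264; Logistics 0.1223; Finishing 0.1447; Inspection 0.3217; Fabrication 0.1850.
Raw shares: Shipping 1,660,518.11; Logistics 896,520.61; Finishing 1,060,865.85; Inspection 2,358,824.71; Fabrication 1,356,470.73.
At nearest $100: Shipping $1,660,500; Logistics $896,500; Finishing $1,060,900; Inspection $2,358,800; Fabrication $1,356,500. Sum = $7,333,200.
Rounded total matches; no reconciliation needed.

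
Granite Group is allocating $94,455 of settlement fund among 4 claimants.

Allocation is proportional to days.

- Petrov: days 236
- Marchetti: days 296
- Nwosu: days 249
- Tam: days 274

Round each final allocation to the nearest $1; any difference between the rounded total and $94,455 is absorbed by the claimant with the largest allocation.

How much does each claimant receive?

Petrov: $21,129 · Marchetti: $26,502 · Nwosu: $22,293 · Tam: $24,531

Combined days = 1,055.
Unrounded shares: Petrov 236/1,055 × $94,455 = 21,129.27; Marchetti 296/1,055 × $94,455 = 26,501.12; Nwosu 249/1,055 × $94,455 = 22,293.17; Tam 274/1,055 × $94,455 = 24,531.44.
After rounding ($1): Petrov $21,129; Marchetti $26,501; Nwosu $22,293; Tam $24,531. Sum = $94,454.
Difference $94,455 − $94,454 = +$1 applied to largest allocation (Marchetti): Marchetti becomes $26,502.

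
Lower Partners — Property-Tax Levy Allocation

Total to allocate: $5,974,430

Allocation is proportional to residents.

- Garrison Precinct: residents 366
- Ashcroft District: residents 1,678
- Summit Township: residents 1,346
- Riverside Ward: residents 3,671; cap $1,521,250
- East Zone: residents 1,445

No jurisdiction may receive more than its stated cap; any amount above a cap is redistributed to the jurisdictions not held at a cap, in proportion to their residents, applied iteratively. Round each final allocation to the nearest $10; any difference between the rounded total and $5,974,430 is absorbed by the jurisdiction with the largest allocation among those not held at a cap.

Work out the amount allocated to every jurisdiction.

Sum of residents: 8,506.
Proportional shares (ignoring caps): Garrison Precinct 257,070.47; Ashcroft District 1,178,590.82; Summit Township 945,401.22; Riverside Ward 2,578,430.82; East Zone 1,014,936.67.
Capped: Riverside Ward ($1,521,250); balance $4,453,180 reallocated over remaining residents 4,835.
Redistributed shares: Garrison Precinct 337,096.98 → $337,100; Ashcroft District 1,545,488.32 → $1,545,490; Summit Township 1,239,706.37 → $1,239,710; East Zone 1,330,888.34 → $1,330,890.
Rounding difference −$10 applied to Ashcroft District → $1,545,480.

Garrison Precinct: $337,100; Ashcroft District: $1,545,480; Summit Township: $1,239,710; Riverside Ward: $1,521,250; East Zone: $1,330,890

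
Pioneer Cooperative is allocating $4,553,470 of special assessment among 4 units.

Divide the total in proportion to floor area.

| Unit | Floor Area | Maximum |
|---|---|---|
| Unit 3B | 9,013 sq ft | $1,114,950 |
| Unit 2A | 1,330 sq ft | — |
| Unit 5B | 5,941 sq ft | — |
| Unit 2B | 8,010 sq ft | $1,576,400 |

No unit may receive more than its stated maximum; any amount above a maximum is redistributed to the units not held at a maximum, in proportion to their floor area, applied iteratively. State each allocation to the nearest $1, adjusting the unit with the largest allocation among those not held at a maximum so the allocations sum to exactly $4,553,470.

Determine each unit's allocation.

Floor area total: 24,294.
Unconstrained shares: Unit 3B 1,689,323.50004; Unit 2A 249,284.40; Unit 5B 1,113,532.78; Unit 2B 1,501,329.33.
Cap binds for Unit 3B ($1,114,950); remaining pool $3,438,520 reallocated over remaining floor area 15,281.
Cap binds for Unit 2B ($1,576,400); remaining pool $1,862,120 reallocated over remaining floor area 7,271.
Shares after redistribution: Unit 2A 340,616.09 → $340,616; Unit 5B 1,521,503.91 → $1,521,504.

Unit 3B: $1,114,950 · Unit 2A: $340,616 · Unit 5B: $1,521,504 · Unit 2B: $1,576,400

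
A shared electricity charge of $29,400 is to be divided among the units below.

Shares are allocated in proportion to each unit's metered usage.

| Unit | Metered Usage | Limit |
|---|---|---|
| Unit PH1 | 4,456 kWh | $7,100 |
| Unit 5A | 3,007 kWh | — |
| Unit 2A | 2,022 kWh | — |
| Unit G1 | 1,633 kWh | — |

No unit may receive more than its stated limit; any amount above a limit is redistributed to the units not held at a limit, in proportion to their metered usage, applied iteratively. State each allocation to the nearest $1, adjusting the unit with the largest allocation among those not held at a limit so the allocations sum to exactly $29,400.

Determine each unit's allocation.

Unit PH1: $7,100 | Unit 5A: $10,066 | Unit 2A: $6,768 | Unit G1: $5,466

Combined metered usage = 11,118.
Unconstrained shares: Unit PH1 11,783.27; Unit 5A 7,951.59; Unit 2A 5,346.90; Unit G1 4,318.24.
Capped: Unit PH1 ($7,100); residual $22,300 reallocated over remaining metered usage 6,662.
Redistributed shares: Unit 5A 10,065.46 → $10,065; Unit 2A 6,768.33 → $6,768; Unit G1 5,466.21 → $5,466.
Rounding difference +$1 applied to Unit 5A → $10,066.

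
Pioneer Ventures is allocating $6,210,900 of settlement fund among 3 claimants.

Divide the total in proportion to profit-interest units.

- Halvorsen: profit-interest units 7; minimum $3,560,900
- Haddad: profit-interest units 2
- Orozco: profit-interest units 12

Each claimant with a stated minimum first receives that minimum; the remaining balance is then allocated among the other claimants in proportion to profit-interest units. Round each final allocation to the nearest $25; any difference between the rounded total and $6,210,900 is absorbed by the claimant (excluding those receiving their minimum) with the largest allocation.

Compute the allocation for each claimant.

Minimums first: Halvorsen $3,560,900. Remaining pool $2,650,000.
Remaining pool split over remaining profit-interest units 14: Haddad 378,571.43 → $378,575; Orozco 2,271,428.57 → $2,271,425.

Halvorsen: $3,560,900; Haddad: $378,575; Orozco: $2,271,425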